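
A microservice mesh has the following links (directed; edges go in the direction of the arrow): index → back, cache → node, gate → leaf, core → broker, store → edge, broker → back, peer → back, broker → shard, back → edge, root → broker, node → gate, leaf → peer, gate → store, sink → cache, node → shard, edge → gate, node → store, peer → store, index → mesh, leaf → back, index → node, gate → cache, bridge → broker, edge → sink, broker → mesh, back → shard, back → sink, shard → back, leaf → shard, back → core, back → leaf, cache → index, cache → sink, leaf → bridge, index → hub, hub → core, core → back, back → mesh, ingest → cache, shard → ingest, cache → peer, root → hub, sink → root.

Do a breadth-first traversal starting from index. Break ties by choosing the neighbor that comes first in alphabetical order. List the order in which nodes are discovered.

index, back, hub, mesh, node, core, edge, leaf, shard, sink, gate, store, broker, bridge, peer, ingest, cache, root

Visit index; enqueue back, hub, mesh, node → queue [back, hub, mesh, node]
Visit back; enqueue core, edge, leaf, shard, sink → queue [hub, mesh, node, core, edge, leaf, shard, sink]
Visit hub → queue [mesh, node, core, edge, leaf, shard, sink]
Visit mesh → queue [node, core, edge, leaf, shard, sink]
Visit node; enqueue gate, store → queue [core, edge, leaf, shard, sink, gate, store]
Visit core; enqueue broker → queue [edge, leaf, shard, sink, gate, store, broker]
Visit edge → queue [leaf, shard, sink, gate, store, broker]
Visit leaf; enqueue bridge, peer → queue [shard, sink, gate, store, broker, bridge, peer]
Visit shard; enqueue ingest → queue [sink, gate, store, broker, bridge, peer, ingest]
Visit sink; enqueue cache, root → queue [gate, store, broker, bridge, peer, ingest, cache, root]
Visit gate → queue [store, broker, bridge, peer, ingest, cache, root]
Visit store → queue [broker, bridge, peer, ingest, cache, root]
Visit broker → queue [bridge, peer, ingest, cache, root]
Visit bridge → queue [peer, ingest, cache, root]
Visit peer → queue [ingest, cache, root]
Visit ingest → queue [cache, root]
Visit cache → queue [root]
Visit root → queue []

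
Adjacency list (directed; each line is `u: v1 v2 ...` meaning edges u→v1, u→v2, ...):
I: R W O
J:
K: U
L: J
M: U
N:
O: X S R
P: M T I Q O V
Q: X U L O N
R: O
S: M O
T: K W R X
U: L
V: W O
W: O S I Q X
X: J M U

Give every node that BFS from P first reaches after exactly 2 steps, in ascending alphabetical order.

K, L, N, R, S, U, W, X

Level 0: P
Level 1: I, M, O, Q, T, V
Level 2: K, L, N, R, S, U, W, X
Level 3: J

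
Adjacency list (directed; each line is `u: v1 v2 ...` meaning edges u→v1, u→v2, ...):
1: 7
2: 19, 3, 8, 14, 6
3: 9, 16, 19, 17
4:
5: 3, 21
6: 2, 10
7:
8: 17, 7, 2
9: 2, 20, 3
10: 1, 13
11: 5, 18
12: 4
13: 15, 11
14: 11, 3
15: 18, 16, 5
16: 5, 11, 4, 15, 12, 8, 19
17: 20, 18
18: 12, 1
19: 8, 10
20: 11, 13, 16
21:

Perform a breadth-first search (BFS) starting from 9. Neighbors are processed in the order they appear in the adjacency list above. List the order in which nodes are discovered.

Visit 9; enqueue 2, 20, 3 → queue [2, 20, 3]
Visit 2; enqueue 19, 8, 14, 6 → queue [20, 3, 19, 8, 14, 6]
Visit 20; enqueue 11, 13, 16 → queue [3, 19, 8, 14, 6, 11, 13, 16]
Visit 3; enqueue 17 → queue [19, 8, 14, 6, 11, 13, 16, 17]
Visit 19; enqueue 10 → queue [8, 14, 6, 11, 13, 16, 17, 10]
Visit 8; enqueue 7 → queue [14, 6, 11, 13, 16, 17, 10, 7]
Visit 14 → queue [6, 11, 13, 16, 17, 10, 7]
Visit 6 → queue [11, 13, 16, 17, 10, 7]
Visit 11; enqueue 5, 18 → queue [13, 16, 17, 10, 7, 5, 18]
Visit 13; enqueue 15 → queue [16, 17, 10, 7, 5, 18, 15]
Visit 16; enqueue 4, 12 → queue [17, 10, 7, 5, 18, 15, 4, 12]
Visit 17 → queue [10, 7, 5, 18, 15, 4, 12]
Visit 10; enqueue 1 → queue [7, 5, 18, 15, 4, 12, 1]
Visit 7 → queue [5, 18, 15, 4, 12, 1]
Visit 5; enqueue 21 → queue [18, 15, 4, 12, 1, 21]
Visit 18 → queue [15, 4, 12, 1, 21]
Visit 15 → queue [4, 12, 1, 21]
Visit 4 → queue [12, 1, 21]
Visit 12 → queue [1, 21]
Visit 1 → queue [21]
Visit 21 → queue []

9 -> 2 -> 20 -> 3 -> 19 -> 8 -> 14 -> 6 -> 11 -> 13 -> 16 -> 17 -> 10 -> 7 -> 5 -> 18 -> 15 -> 4 -> 12 -> 1 -> 21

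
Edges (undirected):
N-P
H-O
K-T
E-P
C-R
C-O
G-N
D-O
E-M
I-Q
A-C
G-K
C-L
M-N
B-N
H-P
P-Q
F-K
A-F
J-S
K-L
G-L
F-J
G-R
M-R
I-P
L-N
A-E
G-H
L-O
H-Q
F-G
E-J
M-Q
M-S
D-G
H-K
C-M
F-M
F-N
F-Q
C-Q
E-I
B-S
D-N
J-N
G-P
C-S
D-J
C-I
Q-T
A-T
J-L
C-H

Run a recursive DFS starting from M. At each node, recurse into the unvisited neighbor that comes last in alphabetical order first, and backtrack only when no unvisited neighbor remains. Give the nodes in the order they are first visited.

Visit M
M → S
S → J
J → N
N → P
P → Q
Q → T
T → K
K → L
L → O
O → H
H → G
G → R
R → C
C → I
I → E
E → A
A → F
G → D
N → B

M, S, J, N, P, Q, T, K, L, O, H, G, R, C, I, E, A, F, D, B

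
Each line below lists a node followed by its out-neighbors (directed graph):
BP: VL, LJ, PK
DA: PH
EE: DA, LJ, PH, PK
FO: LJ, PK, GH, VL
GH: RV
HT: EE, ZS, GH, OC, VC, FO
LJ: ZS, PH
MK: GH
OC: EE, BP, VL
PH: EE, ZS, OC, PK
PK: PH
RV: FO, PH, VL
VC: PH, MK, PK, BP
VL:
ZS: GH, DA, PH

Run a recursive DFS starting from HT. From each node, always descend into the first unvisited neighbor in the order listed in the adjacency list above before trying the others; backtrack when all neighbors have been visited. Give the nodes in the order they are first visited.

Visit HT
HT → EE
EE → DA
DA → PH
PH → ZS
ZS → GH
GH → RV
RV → FO
FO → LJ
FO → PK
FO → VL
PH → OC
OC → BP
HT → VC
VC → MK

HT → EE → DA → PH → ZS → GH → RV → FO → LJ → PK → VL → OC → BP → VC → MK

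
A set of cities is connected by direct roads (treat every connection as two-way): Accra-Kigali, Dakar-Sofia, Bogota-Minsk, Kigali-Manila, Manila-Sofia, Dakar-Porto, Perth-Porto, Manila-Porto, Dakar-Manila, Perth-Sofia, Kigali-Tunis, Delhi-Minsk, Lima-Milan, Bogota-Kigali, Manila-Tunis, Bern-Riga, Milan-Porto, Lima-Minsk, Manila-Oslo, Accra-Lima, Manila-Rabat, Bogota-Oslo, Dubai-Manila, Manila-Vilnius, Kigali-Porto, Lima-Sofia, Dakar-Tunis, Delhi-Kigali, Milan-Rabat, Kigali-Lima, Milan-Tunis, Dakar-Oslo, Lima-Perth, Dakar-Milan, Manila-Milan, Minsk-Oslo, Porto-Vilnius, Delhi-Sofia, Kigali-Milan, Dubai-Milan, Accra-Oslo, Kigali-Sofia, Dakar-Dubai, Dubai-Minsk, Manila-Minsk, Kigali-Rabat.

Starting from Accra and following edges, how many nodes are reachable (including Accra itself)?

17

BFS from Accra visits: Accra, Kigali, Lima, Oslo, Bogota, Delhi, Manila, Milan, Porto, Rabat, Sofia, Tunis, Minsk, Perth, Dakar, Dubai, Vilnius
Reachable nodes: 17 of 19 total.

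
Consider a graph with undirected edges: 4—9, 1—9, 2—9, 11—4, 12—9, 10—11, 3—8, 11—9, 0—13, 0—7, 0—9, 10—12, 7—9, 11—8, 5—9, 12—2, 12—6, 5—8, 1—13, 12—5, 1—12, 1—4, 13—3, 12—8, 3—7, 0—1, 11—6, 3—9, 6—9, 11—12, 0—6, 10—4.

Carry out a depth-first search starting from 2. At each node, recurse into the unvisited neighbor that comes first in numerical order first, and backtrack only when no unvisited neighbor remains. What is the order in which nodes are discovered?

2 -> 9 -> 0 -> 1 -> 4 -> 10 -> 11 -> 6 -> 12 -> 5 -> 8 -> 3 -> 7 -> 13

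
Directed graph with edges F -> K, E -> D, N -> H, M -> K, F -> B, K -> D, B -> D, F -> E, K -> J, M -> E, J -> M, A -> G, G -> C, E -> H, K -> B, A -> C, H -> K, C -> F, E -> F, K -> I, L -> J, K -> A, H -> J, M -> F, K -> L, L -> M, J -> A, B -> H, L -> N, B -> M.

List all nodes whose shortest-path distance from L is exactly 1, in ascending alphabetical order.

J, M, N

Level 0: L
Level 1: J, M, N
Level 2: A, E, F, H, K
Level 3: B, C, D, G, I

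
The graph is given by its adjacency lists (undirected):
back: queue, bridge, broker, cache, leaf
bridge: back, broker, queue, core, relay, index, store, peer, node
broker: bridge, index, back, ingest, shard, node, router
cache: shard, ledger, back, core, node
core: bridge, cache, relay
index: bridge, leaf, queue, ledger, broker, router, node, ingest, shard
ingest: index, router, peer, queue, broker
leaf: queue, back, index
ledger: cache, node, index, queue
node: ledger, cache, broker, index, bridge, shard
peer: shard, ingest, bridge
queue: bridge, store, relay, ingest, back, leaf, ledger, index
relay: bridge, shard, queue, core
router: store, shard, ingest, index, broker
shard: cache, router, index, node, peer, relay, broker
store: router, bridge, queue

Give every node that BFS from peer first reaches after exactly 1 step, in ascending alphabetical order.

bridge, ingest, shard

Level 0: peer
Level 1: bridge, ingest, shard
Level 2: back, broker, cache, core, index, node, queue, relay, router, store
Level 3: leaf, ledger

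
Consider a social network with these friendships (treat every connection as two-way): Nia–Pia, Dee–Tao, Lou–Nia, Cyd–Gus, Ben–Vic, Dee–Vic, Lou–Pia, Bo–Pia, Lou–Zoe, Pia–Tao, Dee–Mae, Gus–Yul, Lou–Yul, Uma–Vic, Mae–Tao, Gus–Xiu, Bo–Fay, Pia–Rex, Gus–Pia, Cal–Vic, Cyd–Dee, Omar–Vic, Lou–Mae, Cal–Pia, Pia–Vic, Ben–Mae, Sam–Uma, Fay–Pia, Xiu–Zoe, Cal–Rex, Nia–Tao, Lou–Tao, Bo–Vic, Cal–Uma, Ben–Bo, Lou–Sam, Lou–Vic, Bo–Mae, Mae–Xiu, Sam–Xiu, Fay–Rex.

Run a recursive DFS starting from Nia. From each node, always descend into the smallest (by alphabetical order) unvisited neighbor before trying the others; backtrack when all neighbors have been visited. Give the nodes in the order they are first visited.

Nia, Lou, Mae, Ben, Bo, Fay, Pia, Cal, Rex, Uma, Sam, Xiu, Gus, Cyd, Dee, Tao, Vic, Omar, Yul, Zoe

Visit Nia
Nia → Lou
Lou → Mae
Mae → Ben
Ben → Bo
Bo → Fay
Fay → Pia
Pia → Cal
Cal → Rex
Cal → Uma
Uma → Sam
Sam → Xiu
Xiu → Gus
Gus → Cyd
Cyd → Dee
Dee → Tao
Dee → Vic
Vic → Omar
Gus → Yul
Xiu → Zoe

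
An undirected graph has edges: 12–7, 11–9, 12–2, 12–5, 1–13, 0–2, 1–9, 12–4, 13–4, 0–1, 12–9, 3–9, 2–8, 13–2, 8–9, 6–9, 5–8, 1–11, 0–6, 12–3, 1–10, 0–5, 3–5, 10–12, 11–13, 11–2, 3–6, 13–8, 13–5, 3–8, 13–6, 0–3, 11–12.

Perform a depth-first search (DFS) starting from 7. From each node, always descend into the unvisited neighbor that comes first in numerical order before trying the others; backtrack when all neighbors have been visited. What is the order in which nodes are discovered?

Visit 7
7 → 12
12 → 2
2 → 0
0 → 1
1 → 9
9 → 3
3 → 5
5 → 8
8 → 13
13 → 4
13 → 6
13 → 11
1 → 10

7 → 12 → 2 → 0 → 1 → 9 → 3 → 5 → 8 → 13 → 4 → 6 → 11 → 10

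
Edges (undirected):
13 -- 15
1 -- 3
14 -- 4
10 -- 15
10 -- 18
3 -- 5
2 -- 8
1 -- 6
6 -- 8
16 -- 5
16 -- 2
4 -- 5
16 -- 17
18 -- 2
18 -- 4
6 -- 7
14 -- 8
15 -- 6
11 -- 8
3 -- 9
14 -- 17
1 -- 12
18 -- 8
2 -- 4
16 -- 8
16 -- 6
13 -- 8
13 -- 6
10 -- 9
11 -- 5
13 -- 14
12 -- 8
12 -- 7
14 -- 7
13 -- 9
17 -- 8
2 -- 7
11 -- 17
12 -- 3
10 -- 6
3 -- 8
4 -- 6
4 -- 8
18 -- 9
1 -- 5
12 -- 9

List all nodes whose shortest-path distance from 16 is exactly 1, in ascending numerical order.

2, 5, 6, 8, 17

Level 0: 16
Level 1: 2, 5, 6, 8, 17
Level 2: 1, 3, 4, 7, 10, 11, 12, 13, 14, 15, 18
Level 3: 9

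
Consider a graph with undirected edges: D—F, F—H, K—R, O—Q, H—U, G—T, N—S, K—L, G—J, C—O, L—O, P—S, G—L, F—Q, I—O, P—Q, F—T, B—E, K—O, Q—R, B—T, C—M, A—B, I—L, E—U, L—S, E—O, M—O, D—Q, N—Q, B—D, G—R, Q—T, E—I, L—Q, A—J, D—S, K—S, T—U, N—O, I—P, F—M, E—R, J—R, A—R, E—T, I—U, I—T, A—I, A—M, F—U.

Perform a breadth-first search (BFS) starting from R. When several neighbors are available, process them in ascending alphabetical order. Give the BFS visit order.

R A E G J K Q B I M O T U L S D F N P C H

Visit R; enqueue A, E, G, J, K, Q → queue [A, E, G, J, K, Q]
Visit A; enqueue B, I, M → queue [E, G, J, K, Q, B, I, M]
Visit E; enqueue O, T, U → queue [G, J, K, Q, B, I, M, O, T, U]
Visit G; enqueue L → queue [J, K, Q, B, I, M, O, T, U, L]
Visit J → queue [K, Q, B, I, M, O, T, U, L]
Visit K; enqueue S → queue [Q, B, I, M, O, T, U, L, S]
Visit Q; enqueue D, F, N, P → queue [B, I, M, O, T, U, L, S, D, F, N, P]
Visit B → queue [I, M, O, T, U, L, S, D, F, N, P]
Visit I → queue [M, O, T, U, L, S, D, F, N, P]
Visit M; enqueue C → queue [O, T, U, L, S, D, F, N, P, C]
Visit O → queue [T, U, L, S, D, F, N, P, C]
Visit T → queue [U, L, S, D, F, N, P, C]
Visit U; enqueue H → queue [L, S, D, F, N, P, C, H]
Visit L → queue [S, D, F, N, P, C, H]
Visit S → queue [D, F, N, P, C, H]
Visit D → queue [F, N, P, C, H]
Visit F → queue [N, P, C, H]
Visit N → queue [P, C, H]
Visit P → queue [C, H]
Visit C → queue [H]
Visit H → queue []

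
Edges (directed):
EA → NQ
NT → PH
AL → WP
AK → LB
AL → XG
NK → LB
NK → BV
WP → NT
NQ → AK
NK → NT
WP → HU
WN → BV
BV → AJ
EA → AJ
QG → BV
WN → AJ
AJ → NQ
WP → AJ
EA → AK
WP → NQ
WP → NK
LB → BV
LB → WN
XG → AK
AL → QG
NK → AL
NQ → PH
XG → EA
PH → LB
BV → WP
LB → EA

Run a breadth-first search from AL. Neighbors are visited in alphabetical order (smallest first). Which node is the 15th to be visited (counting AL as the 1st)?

WN

Visit AL; enqueue QG, WP, XG → queue [QG, WP, XG]
Visit QG; enqueue BV → queue [WP, XG, BV]
Visit WP; enqueue AJ, HU, NK, NQ, NT → queue [XG, BV, AJ, HU, NK, NQ, NT]
Visit XG; enqueue AK, EA → queue [BV, AJ, HU, NK, NQ, NT, AK, EA]
Visit BV → queue [AJ, HU, NK, NQ, NT, AK, EA]
Visit AJ → queue [HU, NK, NQ, NT, AK, EA]
Visit HU → queue [NK, NQ, NT, AK, EA]
Visit NK; enqueue LB → queue [NQ, NT, AK, EA, LB]
Visit NQ; enqueue PH → queue [NT, AK, EA, LB, PH]
Visit NT → queue [AK, EA, LB, PH]
Visit AK → queue [EA, LB, PH]
Visit EA → queue [LB, PH]
Visit LB; enqueue WN → queue [PH, WN]
Visit PH → queue [WN]
Visit WN → queue []

Visit order: AL, QG, WP, XG, BV, AJ, HU, NK, NQ, NT, AK, EA, LB, PH, WN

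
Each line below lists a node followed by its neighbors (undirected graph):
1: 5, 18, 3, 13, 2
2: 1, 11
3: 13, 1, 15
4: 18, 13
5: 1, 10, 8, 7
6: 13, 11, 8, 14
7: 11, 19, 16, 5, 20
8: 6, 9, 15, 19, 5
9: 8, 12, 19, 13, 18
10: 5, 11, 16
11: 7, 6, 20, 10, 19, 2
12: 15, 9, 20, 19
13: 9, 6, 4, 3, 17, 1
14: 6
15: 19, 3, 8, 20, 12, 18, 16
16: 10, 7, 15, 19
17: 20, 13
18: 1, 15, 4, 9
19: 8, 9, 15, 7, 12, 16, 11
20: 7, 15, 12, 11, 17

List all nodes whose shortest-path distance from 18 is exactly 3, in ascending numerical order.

6, 7, 10, 11, 17

Level 0: 18
Level 1: 1, 4, 9, 15
Level 2: 2, 3, 5, 8, 12, 13, 16, 19, 20
Level 3: 6, 7, 10, 11, 17
Level 4: 14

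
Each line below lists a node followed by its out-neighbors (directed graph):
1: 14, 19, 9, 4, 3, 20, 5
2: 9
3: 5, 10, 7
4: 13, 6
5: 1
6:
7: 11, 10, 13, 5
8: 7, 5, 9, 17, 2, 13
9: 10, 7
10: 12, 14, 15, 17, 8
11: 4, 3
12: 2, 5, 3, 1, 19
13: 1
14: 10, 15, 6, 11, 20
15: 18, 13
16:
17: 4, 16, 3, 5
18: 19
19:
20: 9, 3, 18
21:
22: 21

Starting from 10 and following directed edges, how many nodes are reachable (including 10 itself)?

20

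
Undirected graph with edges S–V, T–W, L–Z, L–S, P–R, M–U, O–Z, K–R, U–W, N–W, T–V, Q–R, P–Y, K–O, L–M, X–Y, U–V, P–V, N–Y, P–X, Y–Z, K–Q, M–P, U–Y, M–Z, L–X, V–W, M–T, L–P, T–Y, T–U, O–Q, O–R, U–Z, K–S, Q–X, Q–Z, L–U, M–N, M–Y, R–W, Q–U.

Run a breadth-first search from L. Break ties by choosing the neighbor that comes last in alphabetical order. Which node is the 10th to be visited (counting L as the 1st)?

O

Visit L; enqueue Z, X, U, S, P, M → queue [Z, X, U, S, P, M]
Visit Z; enqueue Y, Q, O → queue [X, U, S, P, M, Y, Q, O]
Visit X → queue [U, S, P, M, Y, Q, O]
Visit U; enqueue W, V, T → queue [S, P, M, Y, Q, O, W, V, T]
Visit S; enqueue K → queue [P, M, Y, Q, O, W, V, T, K]
Visit P; enqueue R → queue [M, Y, Q, O, W, V, T, K, R]
Visit M; enqueue N → queue [Y, Q, O, W, V, T, K, R, N]
Visit Y → queue [Q, O, W, V, T, K, R, N]
Visit Q → queue [O, W, V, T, K, R, N]
Visit O → queue [W, V, T, K, R, N]
Visit W → queue [V, T, K, R, N]
Visit V → queue [T, K, R, N]
Visit T → queue [K, R, N]
Visit K → queue [R, N]
Visit R → queue [N]
Visit N → queue []

Visit order: L, Z, X, U, S, P, M, Y, Q, O, W, V, T, K, R, N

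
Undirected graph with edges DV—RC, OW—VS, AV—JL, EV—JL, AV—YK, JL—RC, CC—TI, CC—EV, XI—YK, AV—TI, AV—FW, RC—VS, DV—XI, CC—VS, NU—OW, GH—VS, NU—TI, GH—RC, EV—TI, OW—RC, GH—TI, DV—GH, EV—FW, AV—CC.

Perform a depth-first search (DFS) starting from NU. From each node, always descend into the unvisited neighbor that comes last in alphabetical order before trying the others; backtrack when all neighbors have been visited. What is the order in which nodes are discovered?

Visit NU
NU → TI
TI → GH
GH → VS
VS → RC
RC → OW
RC → JL
JL → EV
EV → FW
FW → AV
AV → YK
YK → XI
XI → DV
AV → CC

NU, TI, GH, VS, RC, OW, JL, EV, FW, AV, YK, XI, DV, CC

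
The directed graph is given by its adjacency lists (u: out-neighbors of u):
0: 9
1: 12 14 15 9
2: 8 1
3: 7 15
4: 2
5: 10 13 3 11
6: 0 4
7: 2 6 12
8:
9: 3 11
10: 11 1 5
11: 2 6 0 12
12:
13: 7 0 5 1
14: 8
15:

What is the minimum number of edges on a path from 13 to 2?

Level 0: 13
Level 1: 0, 1, 5, 7
Level 2: 2, 3, 6, 9, 10, 11, 12, 14, 15
Level 3: 4, 8
2 first appears at level 2.

2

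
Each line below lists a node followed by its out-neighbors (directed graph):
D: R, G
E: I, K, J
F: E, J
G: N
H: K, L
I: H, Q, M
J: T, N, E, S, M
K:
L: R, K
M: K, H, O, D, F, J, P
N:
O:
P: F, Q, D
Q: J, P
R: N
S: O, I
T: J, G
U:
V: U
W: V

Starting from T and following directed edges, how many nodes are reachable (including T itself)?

17

BFS from T visits: T, J, G, N, E, S, M, I, K, O, H, D, F, P, Q, L, R
Reachable nodes: 17 of 20 total.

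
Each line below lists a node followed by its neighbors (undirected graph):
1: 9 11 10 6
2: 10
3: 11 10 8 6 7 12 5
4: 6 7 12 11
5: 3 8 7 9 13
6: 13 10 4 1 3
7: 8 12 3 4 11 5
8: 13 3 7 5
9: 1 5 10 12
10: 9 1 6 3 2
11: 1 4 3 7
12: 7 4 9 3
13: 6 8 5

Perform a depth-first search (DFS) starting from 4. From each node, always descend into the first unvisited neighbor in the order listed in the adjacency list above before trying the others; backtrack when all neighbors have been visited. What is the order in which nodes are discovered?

Visit 4
4 → 6
6 → 13
13 → 8
8 → 3
3 → 11
11 → 1
1 → 9
9 → 5
5 → 7
7 → 12
9 → 10
10 → 2

4 -> 6 -> 13 -> 8 -> 3 -> 11 -> 1 -> 9 -> 5 -> 7 -> 12 -> 10 -> 2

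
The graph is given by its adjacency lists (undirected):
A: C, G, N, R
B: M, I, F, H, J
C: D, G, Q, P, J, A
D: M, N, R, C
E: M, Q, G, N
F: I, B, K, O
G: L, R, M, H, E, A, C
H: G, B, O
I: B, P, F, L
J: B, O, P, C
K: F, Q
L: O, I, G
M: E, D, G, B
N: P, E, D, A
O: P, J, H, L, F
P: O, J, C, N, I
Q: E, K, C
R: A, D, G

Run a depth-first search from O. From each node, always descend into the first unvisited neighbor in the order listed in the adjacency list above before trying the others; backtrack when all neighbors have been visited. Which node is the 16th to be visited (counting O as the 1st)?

D

Visit O
O → P
P → J
J → B
B → M
M → E
E → Q
Q → K
K → F
F → I
I → L
L → G
G → R
R → A
A → C
C → D
D → N
G → H

Visit order: O, P, J, B, M, E, Q, K, F, I, L, G, R, A, C, D, N, H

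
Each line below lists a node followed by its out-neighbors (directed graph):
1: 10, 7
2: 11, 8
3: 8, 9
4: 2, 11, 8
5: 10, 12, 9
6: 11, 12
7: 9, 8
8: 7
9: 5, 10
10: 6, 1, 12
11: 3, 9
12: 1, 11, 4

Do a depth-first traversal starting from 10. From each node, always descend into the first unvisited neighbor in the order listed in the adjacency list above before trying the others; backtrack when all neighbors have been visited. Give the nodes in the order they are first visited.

10 -> 6 -> 11 -> 3 -> 8 -> 7 -> 9 -> 5 -> 12 -> 1 -> 4 -> 2

Visit 10
10 → 6
6 → 11
11 → 3
3 → 8
8 → 7
7 → 9
9 → 5
5 → 12
12 → 1
12 → 4
4 → 2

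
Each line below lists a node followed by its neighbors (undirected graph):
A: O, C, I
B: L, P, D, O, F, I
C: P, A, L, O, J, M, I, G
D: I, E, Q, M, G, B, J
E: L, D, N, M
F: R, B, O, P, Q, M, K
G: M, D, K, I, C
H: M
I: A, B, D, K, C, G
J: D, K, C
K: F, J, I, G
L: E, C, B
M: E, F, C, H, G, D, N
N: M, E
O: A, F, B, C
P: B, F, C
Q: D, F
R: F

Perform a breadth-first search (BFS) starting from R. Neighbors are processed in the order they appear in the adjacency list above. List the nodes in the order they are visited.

Visit R; enqueue F → queue [F]
Visit F; enqueue B, O, P, Q, M, K → queue [B, O, P, Q, M, K]
Visit B; enqueue L, D, I → queue [O, P, Q, M, K, L, D, I]
Visit O; enqueue A, C → queue [P, Q, M, K, L, D, I, A, C]
Visit P → queue [Q, M, K, L, D, I, A, C]
Visit Q → queue [M, K, L, D, I, A, C]
Visit M; enqueue E, H, G, N → queue [K, L, D, I, A, C, E, H, G, N]
Visit K; enqueue J → queue [L, D, I, A, C, E, H, G, N, J]
Visit L → queue [D, I, A, C, E, H, G, N, J]
Visit D → queue [I, A, C, E, H, G, N, J]
Visit I → queue [A, C, E, H, G, N, J]
Visit A → queue [C, E, H, G, N, J]
Visit C → queue [E, H, G, N, J]
Visit E → queue [H, G, N, J]
Visit H → queue [G, N, J]
Visit G → queue [N, J]
Visit N → queue [J]
Visit J → queue []

R → F → B → O → P → Q → M → K → L → D → I → A → C → E → H → G → N → J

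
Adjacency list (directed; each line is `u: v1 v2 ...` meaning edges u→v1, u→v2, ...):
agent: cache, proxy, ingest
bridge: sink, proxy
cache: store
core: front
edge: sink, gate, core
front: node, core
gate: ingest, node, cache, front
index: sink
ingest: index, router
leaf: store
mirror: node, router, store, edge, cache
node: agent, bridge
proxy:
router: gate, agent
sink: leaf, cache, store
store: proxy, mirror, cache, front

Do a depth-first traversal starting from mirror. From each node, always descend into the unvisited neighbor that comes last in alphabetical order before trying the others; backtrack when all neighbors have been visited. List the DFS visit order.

mirror → store → proxy → front → node → bridge → sink → leaf → cache → agent → ingest → router → gate → index → core → edge

Visit mirror
mirror → store
store → proxy
store → front
front → node
node → bridge
bridge → sink
sink → leaf
sink → cache
node → agent
agent → ingest
ingest → router
router → gate
ingest → index
front → core
mirror → edge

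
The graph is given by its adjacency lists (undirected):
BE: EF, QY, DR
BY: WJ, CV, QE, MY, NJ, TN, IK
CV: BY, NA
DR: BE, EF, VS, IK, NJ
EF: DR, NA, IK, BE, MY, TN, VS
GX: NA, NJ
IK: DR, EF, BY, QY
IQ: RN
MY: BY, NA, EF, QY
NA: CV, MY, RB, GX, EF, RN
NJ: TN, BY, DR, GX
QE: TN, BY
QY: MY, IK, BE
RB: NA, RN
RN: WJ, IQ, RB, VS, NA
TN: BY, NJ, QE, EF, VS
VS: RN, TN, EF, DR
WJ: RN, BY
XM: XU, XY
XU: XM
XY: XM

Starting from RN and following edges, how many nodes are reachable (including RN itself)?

BFS from RN visits: RN, WJ, VS, RB, NA, IQ, BY, TN, EF, DR, MY, GX, CV, QE, NJ, IK, BE, QY
Reachable nodes: 18 of 21 total.

18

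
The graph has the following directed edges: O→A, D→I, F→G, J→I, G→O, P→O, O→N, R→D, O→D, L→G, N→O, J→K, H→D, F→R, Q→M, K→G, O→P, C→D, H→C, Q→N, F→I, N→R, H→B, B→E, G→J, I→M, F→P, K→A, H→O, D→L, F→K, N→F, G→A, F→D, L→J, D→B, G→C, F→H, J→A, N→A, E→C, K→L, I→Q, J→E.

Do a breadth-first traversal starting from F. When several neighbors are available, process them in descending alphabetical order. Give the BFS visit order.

F → R → P → K → I → H → G → D → O → L → A → Q → M → C → B → J → N → E

Visit F; enqueue R, P, K, I, H, G, D → queue [R, P, K, I, H, G, D]
Visit R → queue [P, K, I, H, G, D]
Visit P; enqueue O → queue [K, I, H, G, D, O]
Visit K; enqueue L, A → queue [I, H, G, D, O, L, A]
Visit I; enqueue Q, M → queue [H, G, D, O, L, A, Q, M]
Visit H; enqueue C, B → queue [G, D, O, L, A, Q, M, C, B]
Visit G; enqueue J → queue [D, O, L, A, Q, M, C, B, J]
Visit D → queue [O, L, A, Q, M, C, B, J]
Visit O; enqueue N → queue [L, A, Q, M, C, B, J, N]
Visit L → queue [A, Q, M, C, B, J, N]
Visit A → queue [Q, M, C, B, J, N]
Visit Q → queue [M, C, B, J, N]
Visit M → queue [C, B, J, N]
Visit C → queue [B, J, N]
Visit B; enqueue E → queue [J, N, E]
Visit J → queue [N, E]
Visit N → queue [E]
Visit E → queue []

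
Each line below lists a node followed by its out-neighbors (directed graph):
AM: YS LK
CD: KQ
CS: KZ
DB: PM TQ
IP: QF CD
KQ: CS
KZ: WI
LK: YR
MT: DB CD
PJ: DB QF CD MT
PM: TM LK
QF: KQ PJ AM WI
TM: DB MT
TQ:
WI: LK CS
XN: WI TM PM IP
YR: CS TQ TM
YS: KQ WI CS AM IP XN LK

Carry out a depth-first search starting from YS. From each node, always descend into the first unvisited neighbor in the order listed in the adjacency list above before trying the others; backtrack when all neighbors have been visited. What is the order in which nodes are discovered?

Visit YS
YS → KQ
KQ → CS
CS → KZ
KZ → WI
WI → LK
LK → YR
YR → TQ
YR → TM
TM → DB
DB → PM
TM → MT
MT → CD
YS → AM
YS → IP
IP → QF
QF → PJ
YS → XN

YS → KQ → CS → KZ → WI → LK → YR → TQ → TM → DB → PM → MT → CD → AM → IP → QF → PJ → XN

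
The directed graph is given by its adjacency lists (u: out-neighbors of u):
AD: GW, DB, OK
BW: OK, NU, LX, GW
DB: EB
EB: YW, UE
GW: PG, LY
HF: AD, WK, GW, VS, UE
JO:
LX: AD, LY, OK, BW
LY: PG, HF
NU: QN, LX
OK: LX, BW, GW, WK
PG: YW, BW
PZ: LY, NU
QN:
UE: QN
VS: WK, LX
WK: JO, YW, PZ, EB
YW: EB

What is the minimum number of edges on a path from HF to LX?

Level 0: HF
Level 1: AD, GW, UE, VS, WK
Level 2: DB, EB, JO, LX, LY, OK, PG, PZ, QN, YW
Level 3: BW, NU
LX first appears at level 2.

2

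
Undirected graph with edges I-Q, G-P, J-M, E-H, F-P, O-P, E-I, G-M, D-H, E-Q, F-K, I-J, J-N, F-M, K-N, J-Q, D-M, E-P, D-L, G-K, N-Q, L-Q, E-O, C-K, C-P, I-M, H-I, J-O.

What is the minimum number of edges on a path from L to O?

3

Level 0: L
Level 1: D, Q
Level 2: E, H, I, J, M, N
Level 3: F, G, K, O, P
Level 4: C
O first appears at level 3.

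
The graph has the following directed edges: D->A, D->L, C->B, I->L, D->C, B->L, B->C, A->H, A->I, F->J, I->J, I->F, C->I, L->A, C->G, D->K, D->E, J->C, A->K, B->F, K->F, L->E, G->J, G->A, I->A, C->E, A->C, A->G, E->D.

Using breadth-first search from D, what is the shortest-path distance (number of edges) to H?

2

Level 0: D
Level 1: A, C, E, K, L
Level 2: B, F, G, H, I
Level 3: J
H first appears at level 2.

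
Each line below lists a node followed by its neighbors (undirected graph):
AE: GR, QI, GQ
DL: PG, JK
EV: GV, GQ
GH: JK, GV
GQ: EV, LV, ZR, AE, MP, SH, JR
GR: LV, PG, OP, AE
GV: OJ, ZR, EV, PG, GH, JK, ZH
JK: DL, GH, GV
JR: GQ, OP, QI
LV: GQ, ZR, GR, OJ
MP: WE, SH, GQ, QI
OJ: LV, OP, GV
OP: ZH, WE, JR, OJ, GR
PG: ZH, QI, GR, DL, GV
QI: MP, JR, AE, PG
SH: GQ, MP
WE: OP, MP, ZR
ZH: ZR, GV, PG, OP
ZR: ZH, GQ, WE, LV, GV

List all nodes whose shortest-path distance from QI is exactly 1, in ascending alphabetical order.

AE, JR, MP, PG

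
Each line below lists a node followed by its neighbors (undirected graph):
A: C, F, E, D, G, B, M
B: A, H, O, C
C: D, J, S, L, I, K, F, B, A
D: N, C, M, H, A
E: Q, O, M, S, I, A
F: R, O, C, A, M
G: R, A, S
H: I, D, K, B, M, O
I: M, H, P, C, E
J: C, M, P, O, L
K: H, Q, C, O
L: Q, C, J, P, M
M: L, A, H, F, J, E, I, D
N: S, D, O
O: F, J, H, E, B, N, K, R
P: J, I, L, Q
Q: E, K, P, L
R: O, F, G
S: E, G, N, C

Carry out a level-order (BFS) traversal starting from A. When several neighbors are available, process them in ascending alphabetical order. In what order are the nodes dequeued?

A B C D E F G M H O I J K L S N Q R P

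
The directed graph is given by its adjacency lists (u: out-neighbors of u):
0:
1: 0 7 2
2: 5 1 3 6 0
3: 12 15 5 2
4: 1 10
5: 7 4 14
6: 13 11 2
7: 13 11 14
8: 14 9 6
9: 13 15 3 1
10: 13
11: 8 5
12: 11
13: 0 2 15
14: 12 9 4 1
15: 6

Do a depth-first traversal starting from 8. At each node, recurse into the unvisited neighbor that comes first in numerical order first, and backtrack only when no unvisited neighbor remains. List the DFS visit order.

Visit 8
8 → 6
6 → 2
2 → 0
2 → 1
1 → 7
7 → 11
11 → 5
5 → 4
4 → 10
10 → 13
13 → 15
5 → 14
14 → 9
9 → 3
3 → 12

8, 6, 2, 0, 1, 7, 11, 5, 4, 10, 13, 15, 14, 9, 3, 12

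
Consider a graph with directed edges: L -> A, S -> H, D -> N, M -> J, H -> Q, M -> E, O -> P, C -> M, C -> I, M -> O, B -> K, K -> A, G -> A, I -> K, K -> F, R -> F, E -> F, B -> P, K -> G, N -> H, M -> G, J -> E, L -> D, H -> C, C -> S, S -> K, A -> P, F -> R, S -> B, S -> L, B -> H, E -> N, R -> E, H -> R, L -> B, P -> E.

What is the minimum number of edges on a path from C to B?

Level 0: C
Level 1: I, M, S
Level 2: B, E, G, H, J, K, L, O
Level 3: A, D, F, N, P, Q, R
B first appears at level 2.

2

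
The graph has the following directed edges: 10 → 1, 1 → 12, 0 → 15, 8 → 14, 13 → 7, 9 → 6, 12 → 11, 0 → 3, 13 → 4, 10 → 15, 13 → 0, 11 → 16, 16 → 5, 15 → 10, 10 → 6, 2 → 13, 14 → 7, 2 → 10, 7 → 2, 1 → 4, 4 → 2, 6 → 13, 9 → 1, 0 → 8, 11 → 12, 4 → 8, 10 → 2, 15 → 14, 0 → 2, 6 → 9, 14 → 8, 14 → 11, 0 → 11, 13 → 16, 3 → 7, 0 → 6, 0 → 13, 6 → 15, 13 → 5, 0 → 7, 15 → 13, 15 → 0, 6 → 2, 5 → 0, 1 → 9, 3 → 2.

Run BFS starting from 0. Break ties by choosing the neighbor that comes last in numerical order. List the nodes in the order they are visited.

0 -> 15 -> 13 -> 11 -> 8 -> 7 -> 6 -> 3 -> 2 -> 14 -> 10 -> 16 -> 5 -> 4 -> 12 -> 9 -> 1

Visit 0; enqueue 15, 13, 11, 8, 7, 6, 3, 2 → queue [15, 13, 11, 8, 7, 6, 3, 2]
Visit 15; enqueue 14, 10 → queue [13, 11, 8, 7, 6, 3, 2, 14, 10]
Visit 13; enqueue 16, 5, 4 → queue [11, 8, 7, 6, 3, 2, 14, 10, 16, 5, 4]
Visit 11; enqueue 12 → queue [8, 7, 6, 3, 2, 14, 10, 16, 5, 4, 12]
Visit 8 → queue [7, 6, 3, 2, 14, 10, 16, 5, 4, 12]
Visit 7 → queue [6, 3, 2, 14, 10, 16, 5, 4, 12]
Visit 6; enqueue 9 → queue [3, 2, 14, 10, 16, 5, 4, 12, 9]
Visit 3 → queue [2, 14, 10, 16, 5, 4, 12, 9]
Visit 2 → queue [14, 10, 16, 5, 4, 12, 9]
Visit 14 → queue [10, 16, 5, 4, 12, 9]
Visit 10; enqueue 1 → queue [16, 5, 4, 12, 9, 1]
Visit 16 → queue [5, 4, 12, 9, 1]
Visit 5 → queue [4, 12, 9, 1]
Visit 4 → queue [12, 9, 1]
Visit 12 → queue [9, 1]
Visit 9 → queue [1]
Visit 1 → queue []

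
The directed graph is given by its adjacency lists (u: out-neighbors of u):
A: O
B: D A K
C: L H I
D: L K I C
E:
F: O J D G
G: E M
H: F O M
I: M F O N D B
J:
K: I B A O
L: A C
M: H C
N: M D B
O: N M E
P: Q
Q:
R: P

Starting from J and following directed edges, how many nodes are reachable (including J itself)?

BFS from J visits: J
Reachable nodes: 1 of 18 total.

1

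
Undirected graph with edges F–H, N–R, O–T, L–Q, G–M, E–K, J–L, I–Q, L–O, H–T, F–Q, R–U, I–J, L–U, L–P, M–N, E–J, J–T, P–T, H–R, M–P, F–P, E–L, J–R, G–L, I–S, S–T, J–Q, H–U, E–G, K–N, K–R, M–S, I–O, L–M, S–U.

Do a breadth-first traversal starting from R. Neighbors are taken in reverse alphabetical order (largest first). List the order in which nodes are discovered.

Visit R; enqueue U, N, K, J, H → queue [U, N, K, J, H]
Visit U; enqueue S, L → queue [N, K, J, H, S, L]
Visit N; enqueue M → queue [K, J, H, S, L, M]
Visit K; enqueue E → queue [J, H, S, L, M, E]
Visit J; enqueue T, Q, I → queue [H, S, L, M, E, T, Q, I]
Visit H; enqueue F → queue [S, L, M, E, T, Q, I, F]
Visit S → queue [L, M, E, T, Q, I, F]
Visit L; enqueue P, O, G → queue [M, E, T, Q, I, F, P, O, G]
Visit M → queue [E, T, Q, I, F, P, O, G]
Visit E → queue [T, Q, I, F, P, O, G]
Visit T → queue [Q, I, F, P, O, G]
Visit Q → queue [I, F, P, O, G]
Visit I → queue [F, P, O, G]
Visit F → queue [P, O, G]
Visit P → queue [O, G]
Visit O → queue [G]
Visit G → queue []

R U N K J H S L M E T Q I F P O G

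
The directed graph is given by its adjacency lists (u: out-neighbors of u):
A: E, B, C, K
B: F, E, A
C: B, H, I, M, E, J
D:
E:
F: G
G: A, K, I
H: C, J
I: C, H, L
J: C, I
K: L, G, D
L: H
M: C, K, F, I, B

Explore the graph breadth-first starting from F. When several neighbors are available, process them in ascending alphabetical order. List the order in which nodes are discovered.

F -> G -> A -> I -> K -> B -> C -> E -> H -> L -> D -> J -> M

Visit F; enqueue G → queue [G]
Visit G; enqueue A, I, K → queue [A, I, K]
Visit A; enqueue B, C, E → queue [I, K, B, C, E]
Visit I; enqueue H, L → queue [K, B, C, E, H, L]
Visit K; enqueue D → queue [B, C, E, H, L, D]
Visit B → queue [C, E, H, L, D]
Visit C; enqueue J, M → queue [E, H, L, D, J, M]
Visit E → queue [H, L, D, J, M]
Visit H → queue [L, D, J, M]
Visit L → queue [D, J, M]
Visit D → queue [J, M]
Visit J → queue [M]
Visit M → queue []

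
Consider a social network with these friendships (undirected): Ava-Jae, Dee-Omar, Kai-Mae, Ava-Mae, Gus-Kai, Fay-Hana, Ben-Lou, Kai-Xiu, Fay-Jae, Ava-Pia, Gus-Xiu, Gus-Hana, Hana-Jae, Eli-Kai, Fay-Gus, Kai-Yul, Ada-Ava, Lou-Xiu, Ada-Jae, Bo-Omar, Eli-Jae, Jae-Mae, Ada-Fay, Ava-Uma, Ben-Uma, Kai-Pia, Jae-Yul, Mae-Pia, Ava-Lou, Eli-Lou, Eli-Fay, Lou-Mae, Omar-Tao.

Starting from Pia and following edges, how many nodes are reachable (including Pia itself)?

BFS from Pia visits: Pia, Ava, Kai, Mae, Ada, Jae, Lou, Uma, Eli, Gus, Xiu, Yul, Fay, Hana, Ben
Reachable nodes: 15 of 19 total.

15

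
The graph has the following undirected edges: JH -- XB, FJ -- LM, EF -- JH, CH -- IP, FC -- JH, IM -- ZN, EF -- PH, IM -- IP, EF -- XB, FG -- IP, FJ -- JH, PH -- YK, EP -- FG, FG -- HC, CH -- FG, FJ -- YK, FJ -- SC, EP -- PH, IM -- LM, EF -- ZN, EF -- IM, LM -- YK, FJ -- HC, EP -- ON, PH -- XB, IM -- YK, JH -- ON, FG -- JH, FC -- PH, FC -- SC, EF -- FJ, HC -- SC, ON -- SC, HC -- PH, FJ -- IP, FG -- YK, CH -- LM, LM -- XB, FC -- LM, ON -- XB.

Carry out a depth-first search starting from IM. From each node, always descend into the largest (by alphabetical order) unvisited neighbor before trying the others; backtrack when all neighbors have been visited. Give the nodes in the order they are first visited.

IM → ZN → EF → XB → PH → YK → LM → FJ → SC → ON → JH → FG → IP → CH → HC → EP → FC

Visit IM
IM → ZN
ZN → EF
EF → XB
XB → PH
PH → YK
YK → LM
LM → FJ
FJ → SC
SC → ON
ON → JH
JH → FG
FG → IP
IP → CH
FG → HC
FG → EP
JH → FC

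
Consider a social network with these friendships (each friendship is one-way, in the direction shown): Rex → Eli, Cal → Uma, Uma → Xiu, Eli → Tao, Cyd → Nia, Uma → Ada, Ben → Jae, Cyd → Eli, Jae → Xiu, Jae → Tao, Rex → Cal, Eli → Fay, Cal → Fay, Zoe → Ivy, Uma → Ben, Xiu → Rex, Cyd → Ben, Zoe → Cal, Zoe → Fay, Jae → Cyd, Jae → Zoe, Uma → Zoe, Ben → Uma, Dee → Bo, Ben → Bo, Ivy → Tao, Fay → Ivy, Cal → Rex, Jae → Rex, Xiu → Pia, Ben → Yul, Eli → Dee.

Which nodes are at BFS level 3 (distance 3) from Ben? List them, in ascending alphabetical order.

Cal, Eli, Fay, Ivy, Nia, Pia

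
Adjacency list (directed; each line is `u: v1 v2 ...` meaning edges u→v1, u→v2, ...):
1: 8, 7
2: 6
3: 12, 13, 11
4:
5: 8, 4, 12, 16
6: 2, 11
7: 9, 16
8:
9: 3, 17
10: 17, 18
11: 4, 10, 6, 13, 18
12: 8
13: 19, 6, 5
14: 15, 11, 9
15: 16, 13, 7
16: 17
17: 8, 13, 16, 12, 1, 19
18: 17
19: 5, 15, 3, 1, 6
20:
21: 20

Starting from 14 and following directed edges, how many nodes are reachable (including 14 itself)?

19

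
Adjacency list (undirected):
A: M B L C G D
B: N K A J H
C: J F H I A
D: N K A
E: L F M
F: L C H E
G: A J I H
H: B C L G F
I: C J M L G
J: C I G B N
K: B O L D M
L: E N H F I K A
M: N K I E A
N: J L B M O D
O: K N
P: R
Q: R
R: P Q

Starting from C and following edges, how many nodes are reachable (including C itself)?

15

BFS from C visits: C, J, I, H, F, A, N, G, B, M, L, E, D, O, K
Reachable nodes: 15 of 18 total.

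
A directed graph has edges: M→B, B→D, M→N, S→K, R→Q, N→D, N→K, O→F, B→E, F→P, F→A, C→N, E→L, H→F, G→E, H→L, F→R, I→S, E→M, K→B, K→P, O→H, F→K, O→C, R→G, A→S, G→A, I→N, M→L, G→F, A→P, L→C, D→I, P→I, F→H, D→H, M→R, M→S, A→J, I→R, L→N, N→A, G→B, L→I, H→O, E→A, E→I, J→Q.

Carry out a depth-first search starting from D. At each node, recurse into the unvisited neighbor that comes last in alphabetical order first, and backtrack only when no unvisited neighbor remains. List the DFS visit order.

D → I → S → K → P → B → E → M → R → Q → G → F → H → O → C → N → A → J → L

Visit D
D → I
I → S
S → K
K → P
K → B
B → E
E → M
M → R
R → Q
R → G
G → F
F → H
H → O
O → C
C → N
N → A
A → J
H → L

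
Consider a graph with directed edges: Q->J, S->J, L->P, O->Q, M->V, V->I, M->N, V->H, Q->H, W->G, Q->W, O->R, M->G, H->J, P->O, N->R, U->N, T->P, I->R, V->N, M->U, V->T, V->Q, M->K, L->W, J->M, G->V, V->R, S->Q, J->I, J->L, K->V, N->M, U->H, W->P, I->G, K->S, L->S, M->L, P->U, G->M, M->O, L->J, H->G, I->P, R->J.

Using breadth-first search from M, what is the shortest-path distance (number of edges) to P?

Level 0: M
Level 1: G, K, L, N, O, U, V
Level 2: H, I, J, P, Q, R, S, T, W
P first appears at level 2.

2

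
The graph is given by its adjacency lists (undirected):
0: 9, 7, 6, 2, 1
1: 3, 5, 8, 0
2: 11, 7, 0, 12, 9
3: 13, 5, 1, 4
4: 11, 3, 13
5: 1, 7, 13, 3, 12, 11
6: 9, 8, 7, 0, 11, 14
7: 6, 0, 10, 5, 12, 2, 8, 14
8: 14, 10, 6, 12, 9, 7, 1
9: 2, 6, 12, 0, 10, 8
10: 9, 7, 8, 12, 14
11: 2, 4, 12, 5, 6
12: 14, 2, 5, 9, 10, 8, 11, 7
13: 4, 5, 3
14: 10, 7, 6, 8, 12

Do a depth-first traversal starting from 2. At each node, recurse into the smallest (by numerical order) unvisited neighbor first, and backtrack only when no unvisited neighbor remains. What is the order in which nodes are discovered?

Visit 2
2 → 0
0 → 1
1 → 3
3 → 4
4 → 11
11 → 5
5 → 7
7 → 6
6 → 8
8 → 9
9 → 10
10 → 12
12 → 14
5 → 13

2 0 1 3 4 11 5 7 6 8 9 10 12 14 13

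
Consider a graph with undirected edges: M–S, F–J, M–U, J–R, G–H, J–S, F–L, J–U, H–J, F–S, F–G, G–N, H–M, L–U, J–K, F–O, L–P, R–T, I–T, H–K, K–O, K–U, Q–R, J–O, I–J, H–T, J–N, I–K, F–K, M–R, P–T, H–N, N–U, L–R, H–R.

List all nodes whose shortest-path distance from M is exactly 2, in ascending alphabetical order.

F, G, J, K, L, N, Q, T

Level 0: M
Level 1: H, R, S, U
Level 2: F, G, J, K, L, N, Q, T
Level 3: I, O, P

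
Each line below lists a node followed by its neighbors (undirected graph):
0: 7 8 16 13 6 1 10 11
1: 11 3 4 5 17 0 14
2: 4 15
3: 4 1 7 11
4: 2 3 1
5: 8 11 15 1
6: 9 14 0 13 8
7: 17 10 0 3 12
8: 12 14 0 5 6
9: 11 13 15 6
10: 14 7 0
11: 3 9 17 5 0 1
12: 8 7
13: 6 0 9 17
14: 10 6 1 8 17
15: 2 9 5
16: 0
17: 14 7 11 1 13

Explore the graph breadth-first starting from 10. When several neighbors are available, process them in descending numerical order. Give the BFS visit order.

10 14 7 0 17 8 6 1 12 3 16 13 11 5 9 4 15 2

Visit 10; enqueue 14, 7, 0 → queue [14, 7, 0]
Visit 14; enqueue 17, 8, 6, 1 → queue [7, 0, 17, 8, 6, 1]
Visit 7; enqueue 12, 3 → queue [0, 17, 8, 6, 1, 12, 3]
Visit 0; enqueue 16, 13, 11 → queue [17, 8, 6, 1, 12, 3, 16, 13, 11]
Visit 17 → queue [8, 6, 1, 12, 3, 16, 13, 11]
Visit 8; enqueue 5 → queue [6, 1, 12, 3, 16, 13, 11, 5]
Visit 6; enqueue 9 → queue [1, 12, 3, 16, 13, 11, 5, 9]
Visit 1; enqueue 4 → queue [12, 3, 16, 13, 11, 5, 9, 4]
Visit 12 → queue [3, 16, 13, 11, 5, 9, 4]
Visit 3 → queue [16, 13, 11, 5, 9, 4]
Visit 16 → queue [13, 11, 5, 9, 4]
Visit 13 → queue [11, 5, 9, 4]
Visit 11 → queue [5, 9, 4]
Visit 5; enqueue 15 → queue [9, 4, 15]
Visit 9 → queue [4, 15]
Visit 4; enqueue 2 → queue [15, 2]
Visit 15 → queue [2]
Visit 2 → queue []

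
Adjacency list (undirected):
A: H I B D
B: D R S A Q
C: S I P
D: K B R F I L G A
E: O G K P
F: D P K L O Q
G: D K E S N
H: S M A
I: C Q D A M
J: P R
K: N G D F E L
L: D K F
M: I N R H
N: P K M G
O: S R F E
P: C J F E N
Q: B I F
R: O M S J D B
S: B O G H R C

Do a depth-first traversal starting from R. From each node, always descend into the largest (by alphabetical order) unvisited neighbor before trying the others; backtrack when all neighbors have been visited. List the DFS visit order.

R S O F Q I M N P J E K L D G B A H C

Visit R
R → S
S → O
O → F
F → Q
Q → I
I → M
M → N
N → P
P → J
P → E
E → K
K → L
L → D
D → G
D → B
B → A
A → H
P → C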